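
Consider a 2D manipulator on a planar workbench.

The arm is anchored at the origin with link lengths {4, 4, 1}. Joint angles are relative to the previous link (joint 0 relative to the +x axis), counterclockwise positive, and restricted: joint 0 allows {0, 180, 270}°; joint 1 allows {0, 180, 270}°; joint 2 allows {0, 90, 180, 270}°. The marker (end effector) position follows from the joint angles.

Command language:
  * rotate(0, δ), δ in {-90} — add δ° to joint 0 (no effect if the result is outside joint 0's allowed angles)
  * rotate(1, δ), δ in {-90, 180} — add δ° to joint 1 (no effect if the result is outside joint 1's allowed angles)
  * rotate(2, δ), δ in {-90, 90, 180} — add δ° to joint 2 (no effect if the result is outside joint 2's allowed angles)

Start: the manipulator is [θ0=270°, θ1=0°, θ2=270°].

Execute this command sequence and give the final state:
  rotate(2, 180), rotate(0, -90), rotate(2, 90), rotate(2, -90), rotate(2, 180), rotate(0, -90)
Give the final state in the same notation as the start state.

t0: [θ0=270°, θ1=0°, θ2=270°]
step 1 (rotate(2, 180)): [θ0=270°, θ1=0°, θ2=90°]
step 2 (rotate(0, -90)): [θ0=180°, θ1=0°, θ2=90°]
step 3 (rotate(2, 90)): [θ0=180°, θ1=0°, θ2=180°]
step 4 (rotate(2, -90)): [θ0=180°, θ1=0°, θ2=90°]
step 5 (rotate(2, 180)): [θ0=180°, θ1=0°, θ2=270°]
step 6 (rotate(0, -90)): [θ0=180°, θ1=0°, θ2=270°]

[θ0=180°, θ1=0°, θ2=270°]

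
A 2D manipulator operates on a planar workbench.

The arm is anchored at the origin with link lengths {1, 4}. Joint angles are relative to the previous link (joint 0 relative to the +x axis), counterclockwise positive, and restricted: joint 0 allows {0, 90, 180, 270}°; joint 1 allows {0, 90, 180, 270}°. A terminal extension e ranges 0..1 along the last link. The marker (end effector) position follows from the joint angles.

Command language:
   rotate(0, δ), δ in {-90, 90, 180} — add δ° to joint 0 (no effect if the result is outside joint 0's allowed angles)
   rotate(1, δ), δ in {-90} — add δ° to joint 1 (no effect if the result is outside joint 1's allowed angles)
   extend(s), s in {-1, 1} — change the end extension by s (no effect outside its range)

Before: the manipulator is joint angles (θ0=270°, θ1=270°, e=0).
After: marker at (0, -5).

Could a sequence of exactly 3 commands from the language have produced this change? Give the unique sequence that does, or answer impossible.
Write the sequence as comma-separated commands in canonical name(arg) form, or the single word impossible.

initial: joint angles (θ0=270°, θ1=270°, e=0)
[1] after rotate(1, -90): joint angles (θ0=270°, θ1=180°, e=0)
[2] after rotate(1, -90): joint angles (θ0=270°, θ1=90°, e=0)
[3] after rotate(1, -90): joint angles (θ0=270°, θ1=0°, e=0)
all 216 alternatives checked — unique.

rotate(1, -90), rotate(1, -90), rotate(1, -90)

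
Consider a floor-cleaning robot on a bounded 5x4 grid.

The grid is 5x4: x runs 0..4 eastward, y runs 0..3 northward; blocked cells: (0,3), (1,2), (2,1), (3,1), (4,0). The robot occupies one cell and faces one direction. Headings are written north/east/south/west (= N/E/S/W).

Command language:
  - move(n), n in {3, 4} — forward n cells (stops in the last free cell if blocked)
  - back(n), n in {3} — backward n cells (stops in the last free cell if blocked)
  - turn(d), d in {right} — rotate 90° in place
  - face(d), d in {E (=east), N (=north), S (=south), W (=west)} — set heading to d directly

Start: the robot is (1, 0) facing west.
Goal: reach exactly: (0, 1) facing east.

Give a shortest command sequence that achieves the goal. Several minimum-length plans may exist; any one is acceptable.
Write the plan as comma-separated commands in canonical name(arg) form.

face(S), back(3), face(E), back(3)

from: (1, 0) facing west
[1] after face(S): (1, 0) facing south
[2] after back(3): (1, 1) facing south
[3] after face(E): (1, 1) facing east
[4] after back(3): (0, 1) facing east
minimal: 4 command(s), checked below 4.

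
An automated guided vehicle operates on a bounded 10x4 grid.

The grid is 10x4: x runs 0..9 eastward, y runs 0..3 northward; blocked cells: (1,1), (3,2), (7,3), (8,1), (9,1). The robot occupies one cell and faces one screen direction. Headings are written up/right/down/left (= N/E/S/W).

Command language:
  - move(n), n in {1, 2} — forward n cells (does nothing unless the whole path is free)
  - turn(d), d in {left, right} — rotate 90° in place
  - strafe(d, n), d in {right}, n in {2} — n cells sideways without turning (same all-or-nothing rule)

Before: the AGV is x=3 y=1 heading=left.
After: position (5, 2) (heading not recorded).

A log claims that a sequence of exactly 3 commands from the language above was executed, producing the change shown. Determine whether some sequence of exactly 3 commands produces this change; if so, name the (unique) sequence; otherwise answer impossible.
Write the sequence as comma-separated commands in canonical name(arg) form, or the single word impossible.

turn(right), strafe(right, 2), move(1)

key: running move(1) before turn(right) would end elsewhere — order is forced
t0: x=3 y=1 heading=left
[1] after turn(right): x=3 y=1 heading=up
[2] after strafe(right, 2): x=5 y=1 heading=up
[3] after move(1): x=5 y=2 heading=up
no other 3-command option fits: unique.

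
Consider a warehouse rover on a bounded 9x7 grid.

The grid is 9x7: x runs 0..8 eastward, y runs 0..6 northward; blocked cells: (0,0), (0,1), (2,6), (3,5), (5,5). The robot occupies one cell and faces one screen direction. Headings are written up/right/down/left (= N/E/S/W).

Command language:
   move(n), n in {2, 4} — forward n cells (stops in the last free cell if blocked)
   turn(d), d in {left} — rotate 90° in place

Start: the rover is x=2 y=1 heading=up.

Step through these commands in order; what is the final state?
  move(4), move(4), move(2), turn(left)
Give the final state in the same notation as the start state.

begin: x=2 y=1 heading=up
t=1 move(4) ⇒ x=2 y=5 heading=up
t=2 move(4) ⇒ x=2 y=5 heading=up
t=3 move(2) ⇒ x=2 y=5 heading=up
t=4 turn(left) ⇒ x=2 y=5 heading=left

x=2 y=5 heading=left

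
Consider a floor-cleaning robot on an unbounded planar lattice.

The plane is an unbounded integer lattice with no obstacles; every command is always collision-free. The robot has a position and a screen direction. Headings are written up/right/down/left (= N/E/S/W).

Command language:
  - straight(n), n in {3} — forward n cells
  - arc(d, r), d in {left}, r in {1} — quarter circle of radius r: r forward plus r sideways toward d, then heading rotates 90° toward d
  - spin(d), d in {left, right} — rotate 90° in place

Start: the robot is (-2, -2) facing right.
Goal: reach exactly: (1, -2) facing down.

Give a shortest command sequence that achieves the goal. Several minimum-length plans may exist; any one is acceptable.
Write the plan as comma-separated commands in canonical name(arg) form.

begin: (-2, -2) facing right
[1] after straight(3): (1, -2) facing right
[2] after spin(right): (1, -2) facing down
nothing shorter than 2 reaches the goal.

straight(3), spin(right)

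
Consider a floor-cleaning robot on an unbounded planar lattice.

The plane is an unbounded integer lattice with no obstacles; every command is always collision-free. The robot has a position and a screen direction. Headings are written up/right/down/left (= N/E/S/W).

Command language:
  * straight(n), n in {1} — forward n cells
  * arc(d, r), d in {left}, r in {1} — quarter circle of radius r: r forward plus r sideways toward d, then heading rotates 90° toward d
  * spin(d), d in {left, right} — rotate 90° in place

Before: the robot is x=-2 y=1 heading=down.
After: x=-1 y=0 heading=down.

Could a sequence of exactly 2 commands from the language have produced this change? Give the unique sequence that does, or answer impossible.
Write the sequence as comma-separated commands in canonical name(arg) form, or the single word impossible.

arc(left, 1), spin(right)

key: running spin(right) before arc(left, 1) would end elsewhere — order is forced
begin: x=-2 y=1 heading=down
1. arc(left, 1) → x=-1 y=0 heading=right
2. spin(right) → x=-1 y=0 heading=down
uniquely the one of 16 2-step routes that fits.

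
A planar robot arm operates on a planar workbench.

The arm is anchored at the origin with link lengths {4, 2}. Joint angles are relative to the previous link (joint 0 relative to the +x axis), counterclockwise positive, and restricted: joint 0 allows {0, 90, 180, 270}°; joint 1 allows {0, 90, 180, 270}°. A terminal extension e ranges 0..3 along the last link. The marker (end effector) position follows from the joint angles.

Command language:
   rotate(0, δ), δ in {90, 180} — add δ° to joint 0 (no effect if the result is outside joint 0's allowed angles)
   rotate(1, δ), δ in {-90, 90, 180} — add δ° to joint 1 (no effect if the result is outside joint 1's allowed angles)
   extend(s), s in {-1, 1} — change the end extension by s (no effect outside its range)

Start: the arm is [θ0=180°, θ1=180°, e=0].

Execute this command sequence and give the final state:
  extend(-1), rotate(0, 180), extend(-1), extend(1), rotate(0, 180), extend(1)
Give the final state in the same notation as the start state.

from: [θ0=180°, θ1=180°, e=0]
step 1 (extend(-1)): [θ0=180°, θ1=180°, e=0]
step 2 (rotate(0, 180)): [θ0=0°, θ1=180°, e=0]
step 3 (extend(-1)): [θ0=0°, θ1=180°, e=0]
step 4 (extend(1)): [θ0=0°, θ1=180°, e=1]
step 5 (rotate(0, 180)): [θ0=180°, θ1=180°, e=1]
step 6 (extend(1)): [θ0=180°, θ1=180°, e=2]

[θ0=180°, θ1=180°, e=2]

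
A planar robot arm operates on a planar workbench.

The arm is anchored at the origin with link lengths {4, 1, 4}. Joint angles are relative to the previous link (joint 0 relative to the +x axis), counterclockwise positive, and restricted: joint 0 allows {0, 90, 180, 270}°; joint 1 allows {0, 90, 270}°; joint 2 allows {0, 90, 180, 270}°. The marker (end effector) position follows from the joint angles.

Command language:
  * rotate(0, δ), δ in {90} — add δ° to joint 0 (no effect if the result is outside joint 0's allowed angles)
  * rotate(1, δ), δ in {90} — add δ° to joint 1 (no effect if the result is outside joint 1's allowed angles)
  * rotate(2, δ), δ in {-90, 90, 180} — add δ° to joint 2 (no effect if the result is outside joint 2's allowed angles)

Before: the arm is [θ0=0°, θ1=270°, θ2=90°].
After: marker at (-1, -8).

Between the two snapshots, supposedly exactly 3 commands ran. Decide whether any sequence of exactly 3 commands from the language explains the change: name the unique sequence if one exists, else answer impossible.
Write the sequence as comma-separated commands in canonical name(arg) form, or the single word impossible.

t0: [θ0=0°, θ1=270°, θ2=90°]
t=1 rotate(0, 90) ⇒ [θ0=90°, θ1=270°, θ2=90°]
t=2 rotate(0, 90) ⇒ [θ0=180°, θ1=270°, θ2=90°]
t=3 rotate(0, 90) ⇒ [θ0=270°, θ1=270°, θ2=90°]
all 125 alternatives checked — unique.

rotate(0, 90), rotate(0, 90), rotate(0, 90)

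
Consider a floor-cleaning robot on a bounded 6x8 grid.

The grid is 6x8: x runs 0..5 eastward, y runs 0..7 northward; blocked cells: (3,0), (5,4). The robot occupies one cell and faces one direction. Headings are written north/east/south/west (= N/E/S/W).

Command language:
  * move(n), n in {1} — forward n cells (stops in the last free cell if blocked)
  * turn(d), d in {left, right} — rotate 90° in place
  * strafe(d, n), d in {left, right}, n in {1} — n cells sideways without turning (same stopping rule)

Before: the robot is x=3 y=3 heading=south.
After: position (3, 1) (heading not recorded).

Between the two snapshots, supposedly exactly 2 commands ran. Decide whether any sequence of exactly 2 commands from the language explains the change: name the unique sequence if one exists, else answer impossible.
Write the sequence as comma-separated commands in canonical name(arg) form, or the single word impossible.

move(1), move(1)

t0: x=3 y=3 heading=south
step 1 (move(1)): x=3 y=2 heading=south
step 2 (move(1)): x=3 y=1 heading=south
all 25 alternatives checked — unique.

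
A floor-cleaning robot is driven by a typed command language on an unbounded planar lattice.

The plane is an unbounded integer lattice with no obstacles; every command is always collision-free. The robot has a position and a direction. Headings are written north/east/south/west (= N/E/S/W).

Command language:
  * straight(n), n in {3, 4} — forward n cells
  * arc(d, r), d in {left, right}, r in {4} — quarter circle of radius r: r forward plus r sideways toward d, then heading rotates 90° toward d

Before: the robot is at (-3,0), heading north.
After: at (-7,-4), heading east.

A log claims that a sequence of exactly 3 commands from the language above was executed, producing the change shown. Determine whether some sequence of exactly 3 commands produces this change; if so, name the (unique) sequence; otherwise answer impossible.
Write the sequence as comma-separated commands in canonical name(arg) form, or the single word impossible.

key: cell and facing (now E) both changed — the 3 commands mix motion and turning
initial: at (-3,0), heading north
t=1 arc(left, 4) ⇒ at (-7,4), heading west
t=2 arc(left, 4) ⇒ at (-11,0), heading south
t=3 arc(left, 4) ⇒ at (-7,-4), heading east
no other 3-command option fits: unique.

arc(left, 4), arc(left, 4), arc(left, 4)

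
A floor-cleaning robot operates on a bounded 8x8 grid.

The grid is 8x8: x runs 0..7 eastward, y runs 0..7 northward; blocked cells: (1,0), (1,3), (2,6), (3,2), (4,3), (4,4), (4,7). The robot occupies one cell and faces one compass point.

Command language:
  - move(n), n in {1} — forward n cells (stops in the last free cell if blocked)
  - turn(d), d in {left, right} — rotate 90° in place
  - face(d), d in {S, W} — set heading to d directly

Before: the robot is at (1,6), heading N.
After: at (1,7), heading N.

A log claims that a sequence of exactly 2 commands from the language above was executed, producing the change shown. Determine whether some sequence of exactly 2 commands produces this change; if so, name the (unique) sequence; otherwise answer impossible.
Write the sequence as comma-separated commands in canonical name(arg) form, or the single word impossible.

move(1), move(1)

key: heading stays N — no command in the sequence turns
initial: at (1,6), heading N
t=1 move(1) ⇒ at (1,7), heading N
t=2 move(1) ⇒ at (1,7), heading N
no other 2-command option fits: unique.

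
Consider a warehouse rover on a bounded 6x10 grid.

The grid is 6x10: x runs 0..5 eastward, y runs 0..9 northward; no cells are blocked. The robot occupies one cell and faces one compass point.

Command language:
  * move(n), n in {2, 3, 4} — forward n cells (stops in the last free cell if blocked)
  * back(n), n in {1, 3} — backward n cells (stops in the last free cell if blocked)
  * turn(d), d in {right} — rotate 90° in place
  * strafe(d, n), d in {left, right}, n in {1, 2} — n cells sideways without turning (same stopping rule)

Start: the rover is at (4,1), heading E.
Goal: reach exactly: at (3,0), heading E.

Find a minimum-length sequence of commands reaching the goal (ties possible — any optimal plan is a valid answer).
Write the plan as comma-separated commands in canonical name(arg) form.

t0: at (4,1), heading E
t=1 back(1) ⇒ at (3,1), heading E
t=2 strafe(right, 2) ⇒ at (3,0), heading E
minimal: 2 command(s), checked below 2.

back(1), strafe(right, 2)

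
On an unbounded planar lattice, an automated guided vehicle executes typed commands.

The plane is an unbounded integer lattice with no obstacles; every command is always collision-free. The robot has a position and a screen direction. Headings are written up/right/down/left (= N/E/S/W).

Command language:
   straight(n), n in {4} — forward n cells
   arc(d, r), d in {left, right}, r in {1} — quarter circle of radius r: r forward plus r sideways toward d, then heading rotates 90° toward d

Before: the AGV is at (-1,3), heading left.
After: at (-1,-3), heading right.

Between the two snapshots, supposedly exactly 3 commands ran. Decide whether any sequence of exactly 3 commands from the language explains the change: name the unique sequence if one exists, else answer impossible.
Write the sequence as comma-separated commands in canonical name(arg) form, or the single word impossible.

arc(left, 1), straight(4), arc(left, 1)

key: position moved to (-1,-3) AND the heading swung to E — translation plus rotation needed
t0: at (-1,3), heading left
1. arc(left, 1) → at (-2,2), heading down
2. straight(4) → at (-2,-2), heading down
3. arc(left, 1) → at (-1,-3), heading right
all 27 alternatives checked — unique.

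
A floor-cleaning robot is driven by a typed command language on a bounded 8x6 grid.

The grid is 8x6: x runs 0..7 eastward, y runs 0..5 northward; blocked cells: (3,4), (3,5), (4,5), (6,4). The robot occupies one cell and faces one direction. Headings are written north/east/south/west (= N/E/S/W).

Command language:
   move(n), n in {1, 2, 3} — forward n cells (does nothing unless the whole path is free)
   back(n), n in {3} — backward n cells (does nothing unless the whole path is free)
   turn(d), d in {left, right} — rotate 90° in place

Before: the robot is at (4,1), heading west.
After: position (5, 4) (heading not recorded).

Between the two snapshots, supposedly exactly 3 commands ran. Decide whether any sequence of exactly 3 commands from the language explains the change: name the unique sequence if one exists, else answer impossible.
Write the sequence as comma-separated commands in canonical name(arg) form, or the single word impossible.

impossible

all 216 sequences checked — none match.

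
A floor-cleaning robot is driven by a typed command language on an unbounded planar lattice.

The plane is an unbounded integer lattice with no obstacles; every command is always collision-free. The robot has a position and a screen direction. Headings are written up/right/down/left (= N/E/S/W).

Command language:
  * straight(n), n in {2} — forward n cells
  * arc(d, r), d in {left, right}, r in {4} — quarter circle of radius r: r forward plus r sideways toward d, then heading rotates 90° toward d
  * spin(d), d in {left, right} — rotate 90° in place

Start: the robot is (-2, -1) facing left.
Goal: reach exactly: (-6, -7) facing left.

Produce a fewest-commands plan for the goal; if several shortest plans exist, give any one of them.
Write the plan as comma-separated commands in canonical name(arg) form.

t0: (-2, -1) facing left
t=1 spin(left) ⇒ (-2, -1) facing down
t=2 straight(2) ⇒ (-2, -3) facing down
t=3 arc(right, 4) ⇒ (-6, -7) facing left
shorter routes all fall short; 3 is best.

spin(left), straight(2), arc(right, 4)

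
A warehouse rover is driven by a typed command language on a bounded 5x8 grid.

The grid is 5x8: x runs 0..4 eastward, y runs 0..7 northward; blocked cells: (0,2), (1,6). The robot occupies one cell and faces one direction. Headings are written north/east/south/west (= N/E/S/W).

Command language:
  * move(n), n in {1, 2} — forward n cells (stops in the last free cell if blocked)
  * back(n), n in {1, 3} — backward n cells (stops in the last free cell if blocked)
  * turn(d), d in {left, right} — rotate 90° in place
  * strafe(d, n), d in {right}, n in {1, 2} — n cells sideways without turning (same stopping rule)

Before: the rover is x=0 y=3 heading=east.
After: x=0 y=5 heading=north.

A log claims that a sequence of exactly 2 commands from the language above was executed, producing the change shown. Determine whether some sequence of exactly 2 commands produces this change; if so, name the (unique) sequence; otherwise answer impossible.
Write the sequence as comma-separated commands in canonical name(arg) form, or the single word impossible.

key: running move(2) before turn(left) would end elsewhere — order is forced
from: x=0 y=3 heading=east
[1] after turn(left): x=0 y=3 heading=north
[2] after move(2): x=0 y=5 heading=north
all 64 alternatives checked — unique.

turn(left), move(2)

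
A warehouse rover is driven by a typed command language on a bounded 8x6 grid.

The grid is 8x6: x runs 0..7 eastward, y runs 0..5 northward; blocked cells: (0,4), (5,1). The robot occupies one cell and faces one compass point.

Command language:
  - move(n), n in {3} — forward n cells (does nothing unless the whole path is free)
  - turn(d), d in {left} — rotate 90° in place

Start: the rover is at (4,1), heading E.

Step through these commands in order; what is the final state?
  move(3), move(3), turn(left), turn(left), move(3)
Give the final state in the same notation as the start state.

at (1,1), heading W

begin: at (4,1), heading E
t=1 move(3) ⇒ at (4,1), heading E
t=2 move(3) ⇒ at (4,1), heading E
t=3 turn(left) ⇒ at (4,1), heading N
t=4 turn(left) ⇒ at (4,1), heading W
t=5 move(3) ⇒ at (1,1), heading W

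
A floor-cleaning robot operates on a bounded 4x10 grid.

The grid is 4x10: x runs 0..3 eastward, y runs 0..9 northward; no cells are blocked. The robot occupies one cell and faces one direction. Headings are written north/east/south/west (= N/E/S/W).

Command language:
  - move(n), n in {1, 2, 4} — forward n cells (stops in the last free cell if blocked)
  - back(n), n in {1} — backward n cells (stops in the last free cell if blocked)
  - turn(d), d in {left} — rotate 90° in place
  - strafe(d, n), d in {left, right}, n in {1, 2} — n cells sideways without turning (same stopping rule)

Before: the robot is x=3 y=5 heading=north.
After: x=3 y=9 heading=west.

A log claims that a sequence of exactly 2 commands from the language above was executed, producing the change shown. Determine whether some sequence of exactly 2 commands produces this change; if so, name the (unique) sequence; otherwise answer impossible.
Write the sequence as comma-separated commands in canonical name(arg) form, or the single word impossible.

move(4), turn(left)

key: order matters: swapping move(4) and turn(left) lands elsewhere
begin: x=3 y=5 heading=north
1. move(4) → x=3 y=9 heading=north
2. turn(left) → x=3 y=9 heading=west
no other 2-command option fits: unique.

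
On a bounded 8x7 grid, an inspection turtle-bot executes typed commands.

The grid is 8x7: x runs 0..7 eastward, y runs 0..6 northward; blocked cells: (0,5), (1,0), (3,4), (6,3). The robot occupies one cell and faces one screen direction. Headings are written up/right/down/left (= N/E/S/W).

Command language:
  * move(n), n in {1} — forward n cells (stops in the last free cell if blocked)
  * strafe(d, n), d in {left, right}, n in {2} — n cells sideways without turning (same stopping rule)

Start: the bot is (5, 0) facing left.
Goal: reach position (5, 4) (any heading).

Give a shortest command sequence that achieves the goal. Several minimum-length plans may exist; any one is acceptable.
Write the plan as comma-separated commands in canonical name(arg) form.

start: (5, 0) facing left
[1] after strafe(right, 2): (5, 2) facing left
[2] after strafe(right, 2): (5, 4) facing left
minimal: 2 command(s), checked below 2.

strafe(right, 2), strafe(right, 2)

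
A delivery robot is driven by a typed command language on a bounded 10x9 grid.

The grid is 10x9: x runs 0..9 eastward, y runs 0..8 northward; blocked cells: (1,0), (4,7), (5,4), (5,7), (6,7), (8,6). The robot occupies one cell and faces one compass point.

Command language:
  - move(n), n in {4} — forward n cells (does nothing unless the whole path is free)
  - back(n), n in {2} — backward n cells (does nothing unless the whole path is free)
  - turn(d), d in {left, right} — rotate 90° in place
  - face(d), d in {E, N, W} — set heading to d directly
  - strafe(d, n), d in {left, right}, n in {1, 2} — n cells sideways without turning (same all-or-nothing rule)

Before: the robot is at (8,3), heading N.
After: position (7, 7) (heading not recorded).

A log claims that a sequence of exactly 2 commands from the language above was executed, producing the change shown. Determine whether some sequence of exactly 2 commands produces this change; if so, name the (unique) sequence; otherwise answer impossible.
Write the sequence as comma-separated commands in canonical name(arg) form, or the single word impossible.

key: order matters: swapping strafe(left, 1) and move(4) lands elsewhere
start: at (8,3), heading N
t=1 strafe(left, 1) ⇒ at (7,3), heading N
t=2 move(4) ⇒ at (7,7), heading N
no rival 2-sequence matches.

strafe(left, 1), move(4)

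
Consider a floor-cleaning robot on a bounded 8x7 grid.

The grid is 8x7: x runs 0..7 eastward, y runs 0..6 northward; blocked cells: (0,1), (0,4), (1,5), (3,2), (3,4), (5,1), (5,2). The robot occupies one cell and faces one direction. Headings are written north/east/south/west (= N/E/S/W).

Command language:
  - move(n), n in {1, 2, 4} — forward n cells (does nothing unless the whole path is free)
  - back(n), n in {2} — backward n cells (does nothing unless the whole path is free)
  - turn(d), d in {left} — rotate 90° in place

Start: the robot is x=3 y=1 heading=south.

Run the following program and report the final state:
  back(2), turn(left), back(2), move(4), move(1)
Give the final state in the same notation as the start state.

x=2 y=1 heading=east

initial: x=3 y=1 heading=south
t=1 back(2) ⇒ x=3 y=1 heading=south
t=2 turn(left) ⇒ x=3 y=1 heading=east
t=3 back(2) ⇒ x=1 y=1 heading=east
t=4 move(4) ⇒ x=1 y=1 heading=east
t=5 move(1) ⇒ x=2 y=1 heading=east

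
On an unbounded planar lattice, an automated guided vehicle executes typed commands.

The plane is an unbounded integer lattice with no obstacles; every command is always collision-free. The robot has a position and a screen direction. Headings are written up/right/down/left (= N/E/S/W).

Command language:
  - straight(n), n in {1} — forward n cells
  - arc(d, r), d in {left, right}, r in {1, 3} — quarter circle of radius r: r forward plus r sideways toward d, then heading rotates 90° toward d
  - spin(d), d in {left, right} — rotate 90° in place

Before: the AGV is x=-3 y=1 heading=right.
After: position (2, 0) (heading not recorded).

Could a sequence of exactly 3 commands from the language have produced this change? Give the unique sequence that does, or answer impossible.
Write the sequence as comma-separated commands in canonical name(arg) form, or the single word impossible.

arc(left, 1), arc(right, 1), arc(right, 3)

key: order matters: swapping arc(left, 1) and arc(right, 3) lands elsewhere
initial: x=-3 y=1 heading=right
step 1 (arc(left, 1)): x=-2 y=2 heading=up
step 2 (arc(right, 1)): x=-1 y=3 heading=right
step 3 (arc(right, 3)): x=2 y=0 heading=down
no other 3-command option fits: unique.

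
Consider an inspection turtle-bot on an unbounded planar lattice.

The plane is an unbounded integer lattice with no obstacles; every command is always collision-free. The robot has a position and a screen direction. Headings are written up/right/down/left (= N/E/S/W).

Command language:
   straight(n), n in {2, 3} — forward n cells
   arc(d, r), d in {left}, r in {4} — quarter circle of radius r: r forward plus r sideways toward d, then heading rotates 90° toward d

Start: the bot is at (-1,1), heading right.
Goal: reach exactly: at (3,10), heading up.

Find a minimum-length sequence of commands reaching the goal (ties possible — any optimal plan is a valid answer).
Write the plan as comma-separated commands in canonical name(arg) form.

arc(left, 4), straight(3), straight(2)

start: at (-1,1), heading right
t=1 arc(left, 4) ⇒ at (3,5), heading up
t=2 straight(3) ⇒ at (3,8), heading up
t=3 straight(2) ⇒ at (3,10), heading up
no 2-step plan works, so 3 is optimal.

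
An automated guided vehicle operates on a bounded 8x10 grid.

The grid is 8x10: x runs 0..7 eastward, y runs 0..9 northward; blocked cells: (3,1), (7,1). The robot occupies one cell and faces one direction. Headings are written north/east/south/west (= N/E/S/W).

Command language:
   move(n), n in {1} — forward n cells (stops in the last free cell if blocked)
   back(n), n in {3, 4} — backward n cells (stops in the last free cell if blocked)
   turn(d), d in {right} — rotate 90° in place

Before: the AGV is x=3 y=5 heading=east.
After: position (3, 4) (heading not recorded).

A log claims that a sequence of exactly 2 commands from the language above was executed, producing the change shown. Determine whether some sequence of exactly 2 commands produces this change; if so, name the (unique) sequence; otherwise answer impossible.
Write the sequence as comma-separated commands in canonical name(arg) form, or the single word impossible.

key: order matters: swapping turn(right) and move(1) lands elsewhere
from: x=3 y=5 heading=east
[1] after turn(right): x=3 y=5 heading=south
[2] after move(1): x=3 y=4 heading=south
no other 2-command option fits: unique.

turn(right), move(1)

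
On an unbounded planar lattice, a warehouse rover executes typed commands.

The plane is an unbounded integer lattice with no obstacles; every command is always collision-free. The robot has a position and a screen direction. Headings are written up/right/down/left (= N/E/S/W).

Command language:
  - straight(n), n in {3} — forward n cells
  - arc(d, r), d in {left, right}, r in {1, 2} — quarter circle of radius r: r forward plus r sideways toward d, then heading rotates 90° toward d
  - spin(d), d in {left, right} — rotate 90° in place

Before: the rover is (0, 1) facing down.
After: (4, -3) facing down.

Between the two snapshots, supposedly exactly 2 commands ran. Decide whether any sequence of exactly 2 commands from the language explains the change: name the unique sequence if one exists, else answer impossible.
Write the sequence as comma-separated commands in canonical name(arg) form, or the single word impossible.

key: heading stays S — rotations cancel among the 2 commands
begin: (0, 1) facing down
step 1 (arc(left, 2)): (2, -1) facing right
step 2 (arc(right, 2)): (4, -3) facing down
uniquely the one of 49 2-step routes that fits.

arc(left, 2), arc(right, 2)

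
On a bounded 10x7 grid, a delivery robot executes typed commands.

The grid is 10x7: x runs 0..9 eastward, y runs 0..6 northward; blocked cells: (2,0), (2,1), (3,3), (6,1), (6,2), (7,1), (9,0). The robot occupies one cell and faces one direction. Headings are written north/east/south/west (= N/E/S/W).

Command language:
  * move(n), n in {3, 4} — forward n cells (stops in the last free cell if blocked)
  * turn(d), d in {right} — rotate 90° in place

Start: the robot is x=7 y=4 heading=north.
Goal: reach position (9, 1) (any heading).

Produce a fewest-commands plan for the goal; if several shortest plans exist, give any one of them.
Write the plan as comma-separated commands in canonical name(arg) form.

turn(right), move(3), turn(right), move(3)

start: x=7 y=4 heading=north
t=1 turn(right) ⇒ x=7 y=4 heading=east
t=2 move(3) ⇒ x=9 y=4 heading=east
t=3 turn(right) ⇒ x=9 y=4 heading=south
t=4 move(3) ⇒ x=9 y=1 heading=south
shorter routes all fall short; 4 is best.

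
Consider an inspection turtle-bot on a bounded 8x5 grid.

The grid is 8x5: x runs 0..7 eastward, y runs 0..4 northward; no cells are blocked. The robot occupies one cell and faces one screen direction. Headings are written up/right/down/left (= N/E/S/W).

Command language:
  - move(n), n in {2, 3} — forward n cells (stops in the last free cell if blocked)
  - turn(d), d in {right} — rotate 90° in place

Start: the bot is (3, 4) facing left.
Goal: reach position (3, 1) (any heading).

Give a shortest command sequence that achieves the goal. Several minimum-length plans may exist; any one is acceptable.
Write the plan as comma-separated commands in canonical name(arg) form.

turn(right), turn(right), turn(right), move(3)

from: (3, 4) facing left
[1] after turn(right): (3, 4) facing up
[2] after turn(right): (3, 4) facing right
[3] after turn(right): (3, 4) facing down
[4] after move(3): (3, 1) facing down
no 3-step plan works, so 4 is optimal.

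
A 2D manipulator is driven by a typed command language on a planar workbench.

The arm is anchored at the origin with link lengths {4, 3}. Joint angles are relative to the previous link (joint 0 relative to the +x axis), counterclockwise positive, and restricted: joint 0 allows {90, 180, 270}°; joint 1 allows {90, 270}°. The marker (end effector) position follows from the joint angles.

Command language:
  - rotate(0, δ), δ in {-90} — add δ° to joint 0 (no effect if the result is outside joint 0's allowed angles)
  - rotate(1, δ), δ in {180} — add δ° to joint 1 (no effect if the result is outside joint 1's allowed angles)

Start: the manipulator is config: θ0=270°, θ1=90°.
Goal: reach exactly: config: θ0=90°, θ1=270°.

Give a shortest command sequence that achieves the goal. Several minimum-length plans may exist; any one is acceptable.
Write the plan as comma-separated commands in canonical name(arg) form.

from: config: θ0=270°, θ1=90°
t=1 rotate(1, 180) ⇒ config: θ0=270°, θ1=270°
t=2 rotate(0, -90) ⇒ config: θ0=180°, θ1=270°
t=3 rotate(0, -90) ⇒ config: θ0=90°, θ1=270°
nothing shorter than 3 reaches the goal.

rotate(1, 180), rotate(0, -90), rotate(0, -90)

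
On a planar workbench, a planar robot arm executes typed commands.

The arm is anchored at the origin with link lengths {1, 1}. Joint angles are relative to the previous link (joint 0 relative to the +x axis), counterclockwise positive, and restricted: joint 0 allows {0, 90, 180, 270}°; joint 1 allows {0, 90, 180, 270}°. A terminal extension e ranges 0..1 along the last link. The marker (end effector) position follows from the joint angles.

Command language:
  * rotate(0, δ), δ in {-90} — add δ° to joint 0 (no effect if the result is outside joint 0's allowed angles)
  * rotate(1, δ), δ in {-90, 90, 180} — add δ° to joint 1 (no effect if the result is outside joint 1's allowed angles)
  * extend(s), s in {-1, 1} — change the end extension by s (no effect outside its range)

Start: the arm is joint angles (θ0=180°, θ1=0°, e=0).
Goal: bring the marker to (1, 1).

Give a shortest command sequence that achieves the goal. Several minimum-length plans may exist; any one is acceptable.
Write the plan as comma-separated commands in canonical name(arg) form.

begin: joint angles (θ0=180°, θ1=0°, e=0)
[1] after rotate(0, -90): joint angles (θ0=90°, θ1=0°, e=0)
[2] after rotate(1, -90): joint angles (θ0=90°, θ1=270°, e=0)
minimal: 2 command(s), checked below 2.

rotate(0, -90), rotate(1, -90)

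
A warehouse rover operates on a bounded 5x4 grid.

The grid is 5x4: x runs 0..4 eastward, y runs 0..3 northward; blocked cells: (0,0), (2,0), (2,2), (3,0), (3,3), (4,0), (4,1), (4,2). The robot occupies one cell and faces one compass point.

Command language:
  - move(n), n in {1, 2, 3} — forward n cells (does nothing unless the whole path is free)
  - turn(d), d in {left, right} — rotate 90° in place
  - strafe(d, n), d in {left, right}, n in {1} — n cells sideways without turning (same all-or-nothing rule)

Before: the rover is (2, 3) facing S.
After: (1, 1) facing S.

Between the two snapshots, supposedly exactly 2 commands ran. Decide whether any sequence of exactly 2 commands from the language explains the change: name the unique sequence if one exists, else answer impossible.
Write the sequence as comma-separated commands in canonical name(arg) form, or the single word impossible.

strafe(right, 1), move(2)

key: still facing S at the end — nothing in the sequence rotates
initial: (2, 3) facing S
[1] after strafe(right, 1): (1, 3) facing S
[2] after move(2): (1, 1) facing S
no rival 2-sequence matches.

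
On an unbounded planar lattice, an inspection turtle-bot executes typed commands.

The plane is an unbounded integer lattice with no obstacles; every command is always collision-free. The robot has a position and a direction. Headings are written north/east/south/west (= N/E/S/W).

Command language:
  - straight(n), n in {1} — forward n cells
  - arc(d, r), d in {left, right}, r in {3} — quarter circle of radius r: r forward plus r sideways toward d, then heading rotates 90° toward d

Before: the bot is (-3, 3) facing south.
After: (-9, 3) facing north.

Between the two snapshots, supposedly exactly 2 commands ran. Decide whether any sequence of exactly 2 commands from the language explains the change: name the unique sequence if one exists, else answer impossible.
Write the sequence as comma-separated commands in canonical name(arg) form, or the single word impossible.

key: cell and facing (now N) both changed — the 2 commands mix motion and turning
begin: (-3, 3) facing south
t=1 arc(right, 3) ⇒ (-6, 0) facing west
t=2 arc(right, 3) ⇒ (-9, 3) facing north
all 9 alternatives checked — unique.

arc(right, 3), arc(right, 3)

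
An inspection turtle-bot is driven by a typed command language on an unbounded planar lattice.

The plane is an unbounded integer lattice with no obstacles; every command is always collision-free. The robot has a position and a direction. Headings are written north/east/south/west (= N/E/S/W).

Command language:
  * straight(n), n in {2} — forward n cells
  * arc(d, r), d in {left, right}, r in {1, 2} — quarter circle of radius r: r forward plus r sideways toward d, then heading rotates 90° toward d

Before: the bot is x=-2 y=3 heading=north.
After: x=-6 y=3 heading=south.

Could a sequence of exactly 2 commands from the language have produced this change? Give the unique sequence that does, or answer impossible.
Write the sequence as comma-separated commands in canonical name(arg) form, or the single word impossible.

arc(left, 2), arc(left, 2)

key: cell and facing (now S) both changed — the 2 commands mix motion and turning
t0: x=-2 y=3 heading=north
step 1 (arc(left, 2)): x=-4 y=5 heading=west
step 2 (arc(left, 2)): x=-6 y=3 heading=south
no rival 2-sequence matches.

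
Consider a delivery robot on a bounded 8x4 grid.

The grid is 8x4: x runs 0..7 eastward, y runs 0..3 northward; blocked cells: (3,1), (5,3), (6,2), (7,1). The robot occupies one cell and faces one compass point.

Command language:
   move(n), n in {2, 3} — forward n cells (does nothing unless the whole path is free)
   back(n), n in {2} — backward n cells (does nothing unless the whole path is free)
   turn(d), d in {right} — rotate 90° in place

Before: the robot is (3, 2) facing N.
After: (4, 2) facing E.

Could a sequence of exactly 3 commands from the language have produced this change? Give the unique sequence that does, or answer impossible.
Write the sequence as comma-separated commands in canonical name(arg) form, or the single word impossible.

turn(right), back(2), move(3)

key: cell and facing (now E) both changed — the 3 commands mix motion and turning
start: (3, 2) facing N
step 1 (turn(right)): (3, 2) facing E
step 2 (back(2)): (1, 2) facing E
step 3 (move(3)): (4, 2) facing E
uniquely the one of 64 3-step routes that fits.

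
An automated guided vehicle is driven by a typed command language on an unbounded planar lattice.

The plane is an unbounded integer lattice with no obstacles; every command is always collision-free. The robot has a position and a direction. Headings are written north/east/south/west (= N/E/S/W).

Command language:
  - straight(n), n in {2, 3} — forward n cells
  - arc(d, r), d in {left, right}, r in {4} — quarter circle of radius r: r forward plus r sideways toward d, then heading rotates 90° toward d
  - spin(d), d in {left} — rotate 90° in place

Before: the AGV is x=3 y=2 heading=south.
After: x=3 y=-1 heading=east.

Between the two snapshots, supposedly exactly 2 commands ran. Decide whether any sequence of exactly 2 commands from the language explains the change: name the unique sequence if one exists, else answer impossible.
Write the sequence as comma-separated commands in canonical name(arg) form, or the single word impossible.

key: order matters: swapping straight(3) and spin(left) lands elsewhere
start: x=3 y=2 heading=south
1. straight(3) → x=3 y=-1 heading=south
2. spin(left) → x=3 y=-1 heading=east
no rival 2-sequence matches.

straight(3), spin(left)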